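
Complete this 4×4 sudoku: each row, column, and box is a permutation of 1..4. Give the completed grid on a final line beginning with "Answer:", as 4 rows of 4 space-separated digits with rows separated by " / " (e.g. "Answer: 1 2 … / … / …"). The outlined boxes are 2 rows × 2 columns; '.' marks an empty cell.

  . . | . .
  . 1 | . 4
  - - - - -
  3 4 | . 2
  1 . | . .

Step 1. [r2c3∈{2,3}] across row 2, 3 lands solely at r2c3, so r2c3=3.
Step 2. [r1c3∈{1,2}] r1c3 is the only open cell in col 3 admitting 2 ⇒ r1c3=2.
Step 3. [r1c2∈{3}] r1c2 is down to just 3 ⇒ r1c2=3.
Step 4. [r1c4∈{1}] r1c4 has the single candidate 1 ⇒ r1c4=1.
Step 5. [r4c2∈{2}] only 2 remains possible at r4c2. So r4c2=2.
Step 6. [r4c3∈{4}] only 4 remains possible at r4c3, so r4c3=4.
Step 7. [r4c4∈{3}] only 3 remains possible at r4c4. So r4c4=3.
Step 8. [r2c1∈{2}] r2c1's peers cover all but 2. So r2c1=2.
Step 9. [r1c1∈{4}] only 4 remains possible at r1c1 ⇒ r1c1=4.
Step 10. [r3c3∈{1}] r3c3 has the single candidate 1, so r3c3=1.

Answer: 4 3 2 1 / 2 1 3 4 / 3 4 1 2 / 1 2 4 3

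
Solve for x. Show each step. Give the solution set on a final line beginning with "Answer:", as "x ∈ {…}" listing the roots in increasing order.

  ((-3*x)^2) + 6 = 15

Step 1. [((-3*x)^2) + 6 = 15] +6 is outermost — subtract 6 both sides. So sub: (-3*x)^2 = 9.
Step 2. [(-3*x)^2 = 9] 9 ≥ 0, LHS is (·)² — take ±√ ⇒ sqrt: -3*x = 3 or -3.
Step 3. [-3*x = 3 or -3] -3·(inner) — divide through by -3, so div: x = -1 or 1.

Answer: x ∈ {-1, 1}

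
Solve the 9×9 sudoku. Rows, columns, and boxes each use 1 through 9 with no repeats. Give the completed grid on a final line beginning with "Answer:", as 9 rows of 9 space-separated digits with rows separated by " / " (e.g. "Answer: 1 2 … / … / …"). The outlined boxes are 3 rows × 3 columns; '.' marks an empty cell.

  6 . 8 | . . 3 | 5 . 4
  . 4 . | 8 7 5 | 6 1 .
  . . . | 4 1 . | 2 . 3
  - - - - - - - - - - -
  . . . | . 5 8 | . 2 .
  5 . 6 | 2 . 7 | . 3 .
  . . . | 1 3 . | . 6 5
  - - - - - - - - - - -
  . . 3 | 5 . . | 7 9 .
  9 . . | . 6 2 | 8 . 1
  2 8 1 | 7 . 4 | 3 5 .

Step 1. [r6c6∈{9}] nothing but 9 survives at r6c6. So r6c6=9.
Step 2. [r4c1∈{1,3,4,7}] r4c1 is the only open cell in col 1 admitting 1 ⇒ r4c1=1.
Step 3. [r5c2∈{9}] r5c2 is down to just 9, so r5c2=9.
Step 4. [r3c1∈{7}] nothing but 7 survives at r3c1. So r3c1=7.
Step 5. [r6c7∈{4}] r6c7's peers cover all but 4. So r6c7=4.
Step 6. [r4c9∈{7,9}] col 9 places 7 nowhere but r4c9. So r4c9=7.
Step 7. [r2c3∈{2,9}] across row 2, 2 lands solely at r2c3, so r2c3=2.
Step 8. [r3c2∈{5}] r3c2 is down to just 5, so r3c2=5.
Step 9. [r8c2∈{7}] only 7 remains possible at r8c2, so r8c2=7.
Step 10. [r4c3∈{4}] r4c3's peers cover all but 4. So r4c3=4.
Step 11. [r1c5∈{2,9}] in row 1, 2 fits only at r1c5, so r1c5=2.
Step 12. [r9c9∈{6}] nothing but 6 survives at r9c9 ⇒ r9c9=6.
Step 13. [r1c8∈{7}] r1c8's peers cover all but 7. So r1c8=7.
Step 14. [r8c3∈{5}] r8c3 is down to just 5. So r8c3=5.
Step 15. [r2c1∈{3}] r2c1 has the single candidate 3, so r2c1=3.
Step 16. [r7c2∈{6}] only 6 remains possible at r7c2, so r7c2=6.
Step 17. [r1c2∈{1}] nothing but 1 survives at r1c2 ⇒ r1c2=1.
Step 18. [r6c1∈{8}] r6c1 has the single candidate 8. So r6c1=8.
Step 19. [r3c3∈{9}] r3c3 is down to just 9 ⇒ r3c3=9.
Step 20. [r5c9∈{8}] nothing but 8 survives at r5c9 ⇒ r5c9=8.
Step 21. [r7c1∈{4}] r7c1 has the single candidate 4. So r7c1=4.
Step 22. [r7c9∈{2}] nothing but 2 survives at r7c9 ⇒ r7c9=2.
Step 23. [r4c2∈{3}] only 3 remains possible at r4c2. So r4c2=3.
Step 24. [r7c6∈{1}] r7c6's peers cover all but 1 ⇒ r7c6=1.
Step 25. [r8c4∈{3}] nothing but 3 survives at r8c4, so r8c4=3.
Step 26. [r8c8∈{4}] r8c8's peers cover all but 4 ⇒ r8c8=4.
Step 27. [r5c5∈{4}] r5c5 has the single candidate 4, so r5c5=4.
Step 28. [r6c3∈{7}] r6c3 is down to just 7. So r6c3=7.
Step 29. [r7c5∈{8}] r7c5's peers cover all but 8. So r7c5=8.
Step 30. [r1c4∈{9}] only 9 remains possible at r1c4. So r1c4=9.
Step 31. [r4c7∈{9}] r4c7's peers cover all but 9. So r4c7=9.
Step 32. [r4c4∈{6}] nothing but 6 survives at r4c4. So r4c4=6.
Step 33. [r3c6∈{6}] only 6 remains possible at r3c6. So r3c6=6.
Step 34. [r6c2∈{2}] nothing but 2 survives at r6c2 ⇒ r6c2=2.
Step 35. [r5c7∈{1}] r5c7 has the single candidate 1 ⇒ r5c7=1.
Step 36. [r3c8∈{8}] r3c8's peers cover all but 8 ⇒ r3c8=8.
Step 37. [r2c9∈{9}] r2c9's peers cover all but 9. So r2c9=9.
Step 38. [r9c5∈{9}] r9c5's peers cover all but 9, so r9c5=9.

Answer: 6 1 8 9 2 3 5 7 4 / 3 4 2 8 7 5 6 1 9 / 7 5 9 4 1 6 2 8 3 / 1 3 4 6 5 8 9 2 7 / 5 9 6 2 4 7 1 3 8 / 8 2 7 1 3 9 4 6 5 / 4 6 3 5 8 1 7 9 2 / 9 7 5 3 6 2 8 4 1 / 2 8 1 7 9 4 3 5 6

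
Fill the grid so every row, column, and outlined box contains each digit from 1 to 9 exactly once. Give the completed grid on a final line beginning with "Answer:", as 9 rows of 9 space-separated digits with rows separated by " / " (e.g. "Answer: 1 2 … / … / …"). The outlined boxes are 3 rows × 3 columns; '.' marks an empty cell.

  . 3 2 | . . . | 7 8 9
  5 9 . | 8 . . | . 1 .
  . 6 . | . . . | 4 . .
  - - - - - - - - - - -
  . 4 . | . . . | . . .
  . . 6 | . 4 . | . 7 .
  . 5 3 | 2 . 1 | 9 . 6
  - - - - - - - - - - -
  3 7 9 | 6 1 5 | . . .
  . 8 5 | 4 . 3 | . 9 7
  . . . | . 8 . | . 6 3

Step 1. [r2c9∈{2}] r2c9's peers cover all but 2, so r2c9=2.
Step 2. [r6c5∈{7}] r6c5 has the single candidate 7 ⇒ r6c5=7.
Step 3. [r3c9∈{5}] r3c9's peers cover all but 5 ⇒ r3c9=5.
Step 4. [r4c8∈{2,3,5}] col 8 places 5 nowhere but r4c8, so r4c8=5.
Step 5. [r7c8∈{2,4}] col 8 places 2 nowhere but r7c8. So r7c8=2.
Step 6. [r6c1∈{8}] r6c1 is down to just 8. So r6c1=8.
Step 7. [r8c7∈{1}] only 1 remains possible at r8c7. So r8c7=1.
Step 8. [r2c7∈{3,6}] across col 7, 6 lands solely at r2c7, so r2c7=6.
Step 9. [r2c5∈{3}] only 3 remains possible at r2c5, so r2c5=3.
Step 10. [r7c7∈{8}] nothing but 8 survives at r7c7 ⇒ r7c7=8.
Step 11. [r8c5∈{2}] only 2 remains possible at r8c5. So r8c5=2.
Step 12. [r5c4∈{3,5,9}] in row 5, 5 fits only at r5c4. So r5c4=5.
Step 13. [r3c5∈{9}] nothing but 9 survives at r3c5. So r3c5=9.
Step 14. [r5c7∈{2,3}] 3 has one home in row 5: r5c7, so r5c7=3.
Step 15. [r4c5∈{6}] nothing but 6 survives at r4c5 ⇒ r4c5=6.
Step 16. [r1c4∈{1}] r1c4 has the single candidate 1 ⇒ r1c4=1.
Step 17. [r3c4∈{7}] r3c4 has the single candidate 7, so r3c4=7.
Step 18. [r4c1∈{1,2,7,9}] 7 has one home in col 1: r4c1 ⇒ r4c1=7.
Step 19. [r4c3∈{1}] nothing but 1 survives at r4c3 ⇒ r4c3=1.
Step 20. [r1c1∈{4}] r1c1 has the single candidate 4. So r1c1=4.
Step 21. [r9c4∈{9}] only 9 remains possible at r9c4, so r9c4=9.
Step 22. [r5c2∈{2}] nothing but 2 survives at r5c2, so r5c2=2.
Step 23. [r4c6∈{8,9}] across row 4, 9 lands solely at r4c6, so r4c6=9.
Step 24. [r9c2∈{1}] nothing but 1 survives at r9c2. So r9c2=1.
Step 25. [r5c9∈{1,8}] row 5 places 1 nowhere but r5c9 ⇒ r5c9=1.
Step 26. [r3c1∈{1}] r3c1's peers cover all but 1, so r3c1=1.
Step 27. [r8c1∈{6}] r8c1's peers cover all but 6. So r8c1=6.
Step 28. [r7c9∈{4}] r7c9 is down to just 4, so r7c9=4.
Step 29. [r9c3∈{4}] r9c3 has the single candidate 4, so r9c3=4.
Step 30. [r4c9∈{8}] r4c9's peers cover all but 8 ⇒ r4c9=8.
Step 31. [r2c3∈{7}] r2c3 has the single candidate 7 ⇒ r2c3=7.
Step 32. [r1c6∈{6}] r1c6 has the single candidate 6 ⇒ r1c6=6.
Step 33. [r4c7∈{2}] r4c7's peers cover all but 2 ⇒ r4c7=2.
Step 34. [r3c6∈{2}] nothing but 2 survives at r3c6 ⇒ r3c6=2.
Step 35. [r3c8∈{3}] r3c8 is down to just 3, so r3c8=3.
Step 36. [r9c1∈{2}] only 2 remains possible at r9c1 ⇒ r9c1=2.
Step 37. [r2c6∈{4}] r2c6 is down to just 4 ⇒ r2c6=4.
Step 38. [r4c4∈{3}] r4c4 has the single candidate 3, so r4c4=3.
Step 39. [r6c8∈{4}] r6c8 has the single candidate 4, so r6c8=4.
Step 40. [r5c1∈{9}] nothing but 9 survives at r5c1, so r5c1=9.
Step 41. [r5c6∈{8}] r5c6 is down to just 8, so r5c6=8.
Step 42. [r1c5∈{5}] r1c5 is down to just 5, so r1c5=5.
Step 43. [r9c7∈{5}] r9c7's peers cover all but 5 ⇒ r9c7=5.
Step 44. [r9c6∈{7}] nothing but 7 survives at r9c6. So r9c6=7.
Step 45. [r3c3∈{8}] nothing but 8 survives at r3c3. So r3c3=8.

Answer: 4 3 2 1 5 6 7 8 9 / 5 9 7 8 3 4 6 1 2 / 1 6 8 7 9 2 4 3 5 / 7 4 1 3 6 9 2 5 8 / 9 2 6 5 4 8 3 7 1 / 8 5 3 2 7 1 9 4 6 / 3 7 9 6 1 5 8 2 4 / 6 8 5 4 2 3 1 9 7 / 2 1 4 9 8 7 5 6 3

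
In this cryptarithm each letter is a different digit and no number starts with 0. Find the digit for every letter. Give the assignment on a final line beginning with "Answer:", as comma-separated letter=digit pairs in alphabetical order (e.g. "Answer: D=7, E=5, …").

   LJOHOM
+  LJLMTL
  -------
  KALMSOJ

Step 1. [col 1: M + L ≡ J (mod 10)] M=6 is one option consistent with column 1 (M + L ≡ J (mod 10), carry-in 0) — take it, so M=6.
Step 2. [col 1: M + L ≡ J (mod 10)] several values work for L in column 1 (M + L ≡ J (mod 10), carry-in 0); try L=7 ⇒ L=7.
Step 3. [K] the sum has 7 digits but both addends have 6; that extra leading digit K is the final carry, namely 1 ⇒ K=1.
Step 4. [col 1: M + L ≡ J (mod 10)] column 1 reads M+L+carry(0)=J with M=6, L=7; with digits 1,6,7 already taken and all letters distinct, the only value for J is 3, so J=3.
Step 5. [col 2: O + T ≡ O (mod 10)] from column 2 (nothing yet, carry-in 1, digits 1,3,6,7 already taken and all letters distinct): T must equal 9, so T=9.
Step 6. [col 2: O + T ≡ O (mod 10)] column 2 (O + T ≡ O (mod 10), carry-in 1) doesn't pin O yet; pick O=8 and continue. So O=8.
Step 7. [col 3: H + M ≡ S (mod 10)] from column 3 (M=6, carry-in 1, digits 1,3,6,7,8,9 already taken and all letters distinct): H must equal 5, so H=5.
Step 8. [col 3: H + M ≡ S (mod 10)] column 3 reads H+M+carry(1)=S with H=5, M=6; with digits 1,3,5,6,7,8,9 already taken and all letters distinct, the only value for S is 2, so S=2.
Step 9. [col 6: L + L ≡ A (mod 10)] in column 6 we have L+L≡A with carry-in 0; given L=7 and digits 1,2,3,5,6,7,8,9 already taken and all letters distinct, that pins A to 4. So A=4.

Answer: A=4, H=5, J=3, K=1, L=7, M=6, O=8, S=2, T=9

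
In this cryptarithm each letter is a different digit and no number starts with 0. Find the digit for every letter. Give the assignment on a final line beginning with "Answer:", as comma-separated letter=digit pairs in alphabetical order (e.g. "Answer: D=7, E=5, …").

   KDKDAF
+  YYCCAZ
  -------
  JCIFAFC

Step 1. [col 1: F + Z ≡ C (mod 10)] no forcing yet in column 1 (carry-in 0); F=2 is free and consistent — try it ⇒ F=2.
Step 2. [J] adding two 6-digit numbers gives at most 6+1 digits, and here it does — J is that final carry and must be 1. So J=1.
Step 3. [col 1: F + Z ≡ C (mod 10)] column 1 (F + Z ≡ C (mod 10), carry-in 0) doesn't pin Z yet; pick Z=3 and continue ⇒ Z=3.
Step 4. [col 1: F + Z ≡ C (mod 10)] from column 1 (F=2, Z=3, carry-in 0, digits 1,2,3 already taken and all letters distinct): C must equal 5, so C=5.
Step 5. [col 2: A + A ≡ F (mod 10)] column 2 reads A+A+carry(0)=F with F=2; with digits 1,2,3,5 already taken and all letters distinct, the only value for A is 6 ⇒ A=6.
Step 6. [col 3: D + C ≡ A (mod 10)] column 3: given C=5, A=6, carry-in 1, and digits 1,2,3,5,6 already taken and all letters distinct, D+C≡A (mod 10) forces D=0. So D=0.
Step 7. [col 4: K + C ≡ F (mod 10)] in column 4 we have K+C≡F with carry-in 0; given C=5, F=2 and digits 0,1,2,3,5,6 already taken and all letters distinct, that pins K to 7, so K=7.
Step 8. [col 5: D + Y ≡ I (mod 10)] from column 5 (D=0, carry-in 1, digits 0,1,2,3,5,6,7 already taken and all letters distinct): I must equal 9 ⇒ I=9.
Step 9. [col 5: D + Y ≡ I (mod 10)] from column 5 (D=0, I=9, carry-in 1, digits 0,1,2,3,5,6,7,9 already taken and all letters distinct): Y must equal 8, so Y=8.

Answer: A=6, C=5, D=0, F=2, I=9, J=1, K=7, Y=8, Z=3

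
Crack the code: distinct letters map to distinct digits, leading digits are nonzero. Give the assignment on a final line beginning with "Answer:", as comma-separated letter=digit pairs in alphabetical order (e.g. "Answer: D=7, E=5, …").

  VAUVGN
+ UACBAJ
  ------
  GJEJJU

Step 1. [col 1: N + J ≡ U (mod 10)] no forcing yet in column 1 (carry-in 0); U=3 is free and consistent — try it ⇒ U=3.
Step 2. [col 1: N + J ≡ U (mod 10)] no forcing yet in column 1 (carry-in 0); N=9 is free and consistent — try it. So N=9.
Step 3. [col 1: N + J ≡ U (mod 10)] column 1: given N=9, U=3, carry-in 0, and digits 3,9 already taken and all letters distinct, N+J≡U (mod 10) forces J=4. So J=4.
Step 4. [col 2: G + A ≡ J (mod 10)] no forcing yet in column 2 (carry-in 1); A=7 is free and consistent — try it ⇒ A=7.
Step 5. [col 2: G + A ≡ J (mod 10)] in column 2 we have G+A≡J with carry-in 1; given A=7, J=4 and digits 3,4,7,9 already taken and all letters distinct, that pins G to 6. So G=6.
Step 6. [col 3: V + B ≡ J (mod 10)] several values work for V in column 3 (V + B ≡ J (mod 10), carry-in 1); try V=2 ⇒ V=2.
Step 7. [col 3: V + B ≡ J (mod 10)] column 3: given V=2, J=4, carry-in 1, and digits 2,3,4,6,7,9 already taken and all letters distinct, V+B≡J (mod 10) forces B=1 ⇒ B=1.
Step 8. [col 4: U + C ≡ E (mod 10)] column 4 reads U+C+carry(0)=E with U=3; with digits 1,2,3,4,6,7,9 already taken and all letters distinct, the only value for C is 5, so C=5.
Step 9. [col 4: U + C ≡ E (mod 10)] from column 4 (U=3, C=5, carry-in 0, digits 1,2,3,4,5,6,7,9 already taken and all letters distinct): E must equal 8. So E=8.

Answer: A=7, B=1, C=5, E=8, G=6, J=4, N=9, U=3, V=2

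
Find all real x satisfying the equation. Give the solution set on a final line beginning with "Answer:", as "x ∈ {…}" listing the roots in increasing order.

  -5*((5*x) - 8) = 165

Step 1. [-5*((5*x) - 8) = 165] -5 out front; divide by -5 ⇒ div: (5*x) - 8 = -33.
Step 2. [(5*x) - 8 = -33] -8 is outermost — add 8 both sides. So sub: 5*x = -25.
Step 3. [5*x = -25] divide by the outer 5 ⇒ div: x = -5.

Answer: x ∈ {-5}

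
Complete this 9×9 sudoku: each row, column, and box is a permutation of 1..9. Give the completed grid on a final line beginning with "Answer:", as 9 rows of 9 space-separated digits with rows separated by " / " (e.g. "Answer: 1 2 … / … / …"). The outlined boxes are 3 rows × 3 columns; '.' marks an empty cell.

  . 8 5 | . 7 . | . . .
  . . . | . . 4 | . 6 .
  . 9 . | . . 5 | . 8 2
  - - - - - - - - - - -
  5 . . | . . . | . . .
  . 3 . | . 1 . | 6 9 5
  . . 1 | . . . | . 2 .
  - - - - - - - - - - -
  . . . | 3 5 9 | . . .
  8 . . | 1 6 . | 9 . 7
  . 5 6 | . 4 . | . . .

Step 1. [r4c8∈{1,3,4,7}] col 8 places 7 nowhere but r4c8 ⇒ r4c8=7.
Step 2. [r1c6∈{1,2,3,6}] 1 has one home in col 6: r1c6, so r1c6=1.
Step 3. [r4c3∈{2,4,8,9}] across col 3, 9 lands solely at r4c3 ⇒ r4c3=9.
Step 4. [r3c5∈{3}] r3c5 has the single candidate 3 ⇒ r3c5=3.
Step 5. [r8c6∈{2}] r8c6's peers cover all but 2, so r8c6=2.
Step 6. [r8c2∈{4}] only 4 remains possible at r8c2. So r8c2=4.
Step 7. [r5c3∈{2,4,7,8}] col 3 places 8 nowhere but r5c3. So r5c3=8.
Step 8. [r5c6∈{7}] only 7 remains possible at r5c6. So r5c6=7.
Step 9. [r9c6∈{8}] r9c6 is down to just 8 ⇒ r9c6=8.
Step 10. [r3c3∈{4,7}] 4 has one home in col 3: r3c3 ⇒ r3c3=4.
Step 11. [r6c4∈{4,5,6,8,9}] across row 6, 5 lands solely at r6c4, so r6c4=5.
Step 12. [r9c1∈{1,2,3,7,9}] r9c1 is the only open cell in row 9 admitting 9 ⇒ r9c1=9.
Step 13. [r9c7∈{1,2,3}] across row 9, 2 lands solely at r9c7. So r9c7=2.
Step 14. [r7c9∈{1,4,6,8}] across row 7, 6 lands solely at r7c9 ⇒ r7c9=6.
Step 15. [r7c7∈{1,4,8}] in row 7, 8 fits only at r7c7, so r7c7=8.
Step 16. [r3c4∈{6}] r3c4's peers cover all but 6 ⇒ r3c4=6.
Step 17. [r1c1∈{2,3,6}] 6 has one home in row 1: r1c1 ⇒ r1c1=6.
Step 18. [r2c1∈{1,2,3,7}] r2c1 is the only open cell in col 1 admitting 3. So r2c1=3.
Step 19. [r1c4∈{2,9}] 2 has one home in row 1: r1c4, so r1c4=2.
Step 20. [r2c4∈{8,9}] across col 4, 9 lands solely at r2c4, so r2c4=9.
Step 21. [r2c9∈{1}] r2c9's peers cover all but 1, so r2c9=1.
Step 22. [r9c9∈{3}] r9c9 is down to just 3, so r9c9=3.
Step 23. [r7c2∈{1,2,7}] 1 has one home in col 2: r7c2, so r7c2=1.
Step 24. [r4c4∈{4,8}] 8 has one home in col 4: r4c4. So r4c4=8.
Step 25. [r4c9∈{4}] only 4 remains possible at r4c9 ⇒ r4c9=4.
Step 26. [r5c1∈{2,4}] in row 5, 2 fits only at r5c1, so r5c1=2.
Step 27. [r6c7∈{3}] r6c7 is down to just 3 ⇒ r6c7=3.
Step 28. [r7c1∈{7}] only 7 remains possible at r7c1 ⇒ r7c1=7.
Step 29. [r2c3∈{2,7}] across col 3, 7 lands solely at r2c3, so r2c3=7.
Step 30. [r6c6∈{6}] r6c6's peers cover all but 6 ⇒ r6c6=6.
Step 31. [r7c8∈{4}] r7c8 has the single candidate 4. So r7c8=4.
Step 32. [r2c5∈{8}] nothing but 8 survives at r2c5. So r2c5=8.
Step 33. [r2c2∈{2}] r2c2's peers cover all but 2. So r2c2=2.
Step 34. [r8c3∈{3}] r8c3 has the single candidate 3 ⇒ r8c3=3.
Step 35. [r6c1∈{4}] only 4 remains possible at r6c1. So r6c1=4.
Step 36. [r9c4∈{7}] only 7 remains possible at r9c4. So r9c4=7.
Step 37. [r1c8∈{3}] nothing but 3 survives at r1c8. So r1c8=3.
Step 38. [r3c1∈{1}] nothing but 1 survives at r3c1, so r3c1=1.
Step 39. [r4c7∈{1}] r4c7 is down to just 1 ⇒ r4c7=1.
Step 40. [r5c4∈{4}] r5c4 is down to just 4. So r5c4=4.
Step 41. [r8c8∈{5}] r8c8's peers cover all but 5 ⇒ r8c8=5.
Step 42. [r4c2∈{6}] r4c2 is down to just 6 ⇒ r4c2=6.
Step 43. [r2c7∈{5}] r2c7 is down to just 5, so r2c7=5.
Step 44. [r9c8∈{1}] nothing but 1 survives at r9c8, so r9c8=1.
Step 45. [r6c2∈{7}] only 7 remains possible at r6c2, so r6c2=7.
Step 46. [r7c3∈{2}] r7c3 has the single candidate 2 ⇒ r7c3=2.
Step 47. [r1c9∈{9}] r1c9 is down to just 9 ⇒ r1c9=9.
Step 48. [r6c9∈{8}] r6c9 is down to just 8. So r6c9=8.
Step 49. [r1c7∈{4}] r1c7 is down to just 4. So r1c7=4.
Step 50. [r3c7∈{7}] r3c7 is down to just 7, so r3c7=7.
Step 51. [r4c5∈{2}] nothing but 2 survives at r4c5. So r4c5=2.
Step 52. [r4c6∈{3}] r4c6 has the single candidate 3 ⇒ r4c6=3.
Step 53. [r6c5∈{9}] r6c5's peers cover all but 9 ⇒ r6c5=9.

Answer: 6 8 5 2 7 1 4 3 9 / 3 2 7 9 8 4 5 6 1 / 1 9 4 6 3 5 7 8 2 / 5 6 9 8 2 3 1 7 4 / 2 3 8 4 1 7 6 9 5 / 4 7 1 5 9 6 3 2 8 / 7 1 2 3 5 9 8 4 6 / 8 4 3 1 6 2 9 5 7 / 9 5 6 7 4 8 2 1 3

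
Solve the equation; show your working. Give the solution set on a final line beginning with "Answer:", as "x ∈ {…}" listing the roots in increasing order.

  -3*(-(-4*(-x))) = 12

Step 1. [-3*(-(-4*(-x))) = 12] LHS = -3·(…); ÷-3 both sides ⇒ div: -(-4*(-x)) = -4.
Step 2. [-(-4*(-x)) = -4] flip signs both sides, so neg: -4*(-x) = 4.
Step 3. [-4*(-x) = 4] LHS = -4·(…); ÷-4 both sides ⇒ div: -x = -1.
Step 4. [-x = -1] flip signs both sides ⇒ neg: x = 1.

Answer: x ∈ {1}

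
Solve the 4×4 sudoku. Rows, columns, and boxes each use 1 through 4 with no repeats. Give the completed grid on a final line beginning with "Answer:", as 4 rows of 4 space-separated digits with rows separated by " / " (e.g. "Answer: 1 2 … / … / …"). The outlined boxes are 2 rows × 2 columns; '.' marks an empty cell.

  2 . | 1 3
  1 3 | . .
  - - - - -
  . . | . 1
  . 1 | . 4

Step 1. [r4c3∈{2,3}] in row 4, 2 fits only at r4c3 ⇒ r4c3=2.
Step 2. [r3c1∈{3,4}] col 1 places 4 nowhere but r3c1 ⇒ r3c1=4.
Step 3. [r3c3∈{3}] nothing but 3 survives at r3c3 ⇒ r3c3=3.
Step 4. [r3c2∈{2}] r3c2's peers cover all but 2 ⇒ r3c2=2.
Step 5. [r1c2∈{4}] nothing but 4 survives at r1c2 ⇒ r1c2=4.
Step 6. [r2c3∈{4}] r2c3's peers cover all but 4 ⇒ r2c3=4.
Step 7. [r4c1∈{3}] r4c1 is down to just 3. So r4c1=3.
Step 8. [r2c4∈{2}] r2c4 is down to just 2. So r2c4=2.

Answer: 2 4 1 3 / 1 3 4 2 / 4 2 3 1 / 3 1 2 4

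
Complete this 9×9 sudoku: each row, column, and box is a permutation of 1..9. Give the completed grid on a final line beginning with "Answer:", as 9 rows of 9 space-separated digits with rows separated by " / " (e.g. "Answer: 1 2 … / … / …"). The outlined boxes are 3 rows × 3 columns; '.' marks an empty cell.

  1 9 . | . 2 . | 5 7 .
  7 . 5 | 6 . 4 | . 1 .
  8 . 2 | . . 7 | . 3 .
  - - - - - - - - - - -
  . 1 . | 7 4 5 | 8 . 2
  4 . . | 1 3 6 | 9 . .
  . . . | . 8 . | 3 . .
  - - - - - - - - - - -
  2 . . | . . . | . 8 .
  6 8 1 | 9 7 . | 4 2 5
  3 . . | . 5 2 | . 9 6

Step 1. [r1c3∈{3,4,6}] r1c3 is the only open cell in row 1 admitting 6, so r1c3=6.
Step 2. [r7c9∈{1,3,7}] 3 has one home in col 9: r7c9, so r7c9=3.
Step 3. [r6c1∈{5,9}] across col 1, 5 lands solely at r6c1, so r6c1=5.
Step 4. [r7c3∈{4,7,9}] row 7 places 9 nowhere but r7c3. So r7c3=9.
Step 5. [r6c3∈{7}] nothing but 7 survives at r6c3. So r6c3=7.
Step 6. [r9c3∈{4}] only 4 remains possible at r9c3 ⇒ r9c3=4.
Step 7. [r1c6∈{3,8}] col 6 places 8 nowhere but r1c6. So r1c6=8.
Step 8. [r9c2∈{7}] r9c2's peers cover all but 7. So r9c2=7.
Step 9. [r2c5∈{9}] nothing but 9 survives at r2c5. So r2c5=9.
Step 10. [r7c6∈{1}] r7c6 is down to just 1 ⇒ r7c6=1.
Step 11. [r6c2∈{2,6}] in col 2, 6 fits only at r6c2 ⇒ r6c2=6.
Step 12. [r1c9∈{4}] r1c9 has the single candidate 4 ⇒ r1c9=4.
Step 13. [r3c5∈{1}] r3c5's peers cover all but 1 ⇒ r3c5=1.
Step 14. [r6c4∈{2}] r6c4 has the single candidate 2, so r6c4=2.
Step 15. [r3c7∈{6}] nothing but 6 survives at r3c7, so r3c7=6.
Step 16. [r7c5∈{6}] nothing but 6 survives at r7c5. So r7c5=6.
Step 17. [r2c2∈{3}] only 3 remains possible at r2c2, so r2c2=3.
Step 18. [r6c8∈{4}] r6c8 has the single candidate 4, so r6c8=4.
Step 19. [r5c9∈{7}] only 7 remains possible at r5c9, so r5c9=7.
Step 20. [r7c4∈{4}] nothing but 4 survives at r7c4 ⇒ r7c4=4.
Step 21. [r6c6∈{9}] r6c6 is down to just 9, so r6c6=9.
Step 22. [r5c2∈{2}] nothing but 2 survives at r5c2. So r5c2=2.
Step 23. [r3c2∈{4}] r3c2's peers cover all but 4 ⇒ r3c2=4.
Step 24. [r2c9∈{8}] nothing but 8 survives at r2c9 ⇒ r2c9=8.
Step 25. [r5c8∈{5}] nothing but 5 survives at r5c8 ⇒ r5c8=5.
Step 26. [r9c4∈{8}] nothing but 8 survives at r9c4. So r9c4=8.
Step 27. [r4c1∈{9}] r4c1 is down to just 9. So r4c1=9.
Step 28. [r3c9∈{9}] r3c9's peers cover all but 9, so r3c9=9.
Step 29. [r9c7∈{1}] r9c7 has the single candidate 1 ⇒ r9c7=1.
Step 30. [r4c3∈{3}] r4c3's peers cover all but 3. So r4c3=3.
Step 31. [r5c3∈{8}] nothing but 8 survives at r5c3 ⇒ r5c3=8.
Step 32. [r8c6∈{3}] r8c6's peers cover all but 3 ⇒ r8c6=3.
Step 33. [r6c9∈{1}] only 1 remains possible at r6c9 ⇒ r6c9=1.
Step 34. [r2c7∈{2}] r2c7 has the single candidate 2. So r2c7=2.
Step 35. [r1c4∈{3}] r1c4 is down to just 3 ⇒ r1c4=3.
Step 36. [r4c8∈{6}] nothing but 6 survives at r4c8. So r4c8=6.
Step 37. [r7c2∈{5}] r7c2 is down to just 5 ⇒ r7c2=5.
Step 38. [r7c7∈{7}] r7c7's peers cover all but 7, so r7c7=7.
Step 39. [r3c4∈{5}] only 5 remains possible at r3c4, so r3c4=5.

Answer: 1 9 6 3 2 8 5 7 4 / 7 3 5 6 9 4 2 1 8 / 8 4 2 5 1 7 6 3 9 / 9 1 3 7 4 5 8 6 2 / 4 2 8 1 3 6 9 5 7 / 5 6 7 2 8 9 3 4 1 / 2 5 9 4 6 1 7 8 3 / 6 8 1 9 7 3 4 2 5 / 3 7 4 8 5 2 1 9 6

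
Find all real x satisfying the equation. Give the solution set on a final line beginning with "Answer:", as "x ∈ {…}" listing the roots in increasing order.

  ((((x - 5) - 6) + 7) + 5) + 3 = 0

Step 1. [((((x - 5) - 6) + 7) + 5) + 3 = 0] +3 is outermost — subtract 3 both sides ⇒ sub: (((x - 5) - 6) + 7) + 5 = -3.
Step 2. [(((x - 5) - 6) + 7) + 5 = -3] peel the +5: subtract 5 from each side, so sub: ((x - 5) - 6) + 7 = -8.
Step 3. [((x - 5) - 6) + 7 = -8] 7 comes off first (subtract 7) ⇒ sub: (x - 5) - 6 = -15.
Step 4. [(x - 5) - 6 = -15] peel the -6: add 6 from each side ⇒ sub: x - 5 = -9.
Step 5. [x - 5 = -9] peel the -5: add 5 from each side, so sub: x = -4.

Answer: x ∈ {-4}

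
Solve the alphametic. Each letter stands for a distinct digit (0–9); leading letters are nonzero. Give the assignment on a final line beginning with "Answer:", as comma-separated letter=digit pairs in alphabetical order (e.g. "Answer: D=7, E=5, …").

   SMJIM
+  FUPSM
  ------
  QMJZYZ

Step 1. [col 1: M + M ≡ Z (mod 10)] Z=6 is one option consistent with column 1 (M + M ≡ Z (mod 10), carry-in 0) — take it ⇒ Z=6.
Step 2. [Q] Q is the leading digit of a 6-digit sum of two 5-digit numbers; the final carry is exactly 1 ⇒ Q=1.
Step 3. [col 1: M + M ≡ Z (mod 10)] M=3 is one option consistent with column 1 (M + M ≡ Z (mod 10), carry-in 0) — take it ⇒ M=3.
Step 4. [col 2: I + S ≡ Y (mod 10)] no forcing yet in column 2 (carry-in 0); I=8 is free and consistent — try it. So I=8.
Step 5. [col 2: I + S ≡ Y (mod 10)] S=9 is one option consistent with column 2 (I + S ≡ Y (mod 10), carry-in 0) — take it. So S=9.
Step 6. [col 2: I + S ≡ Y (mod 10)] column 2: given I=8, S=9, carry-in 0, and digits 1,3,6,8,9 already taken and all letters distinct, I+S≡Y (mod 10) forces Y=7. So Y=7.
Step 7. [col 3: J + P ≡ Z (mod 10)] column 3 (J + P ≡ Z (mod 10), carry-in 1) doesn't pin J yet; pick J=5 and continue. So J=5.
Step 8. [col 3: J + P ≡ Z (mod 10)] in column 3 we have J+P≡Z with carry-in 1; given J=5, Z=6 and digits 1,3,5,6,7,8,9 already taken and all letters distinct, that pins P to 0 ⇒ P=0.
Step 9. [col 4: M + U ≡ J (mod 10)] in column 4 we have M+U≡J with carry-in 0; given M=3, J=5 and digits 0,1,3,5,6,7,8,9 already taken and all letters distinct, that pins U to 2, so U=2.
Step 10. [col 5: S + F ≡ M (mod 10)] column 5: given S=9, M=3, carry-in 0, and digits 0,1,2,3,5,6,7,8,9 already taken and all letters distinct, S+F≡M (mod 10) forces F=4 ⇒ F=4.

Answer: F=4, I=8, J=5, M=3, P=0, Q=1, S=9, U=2, Y=7, Z=6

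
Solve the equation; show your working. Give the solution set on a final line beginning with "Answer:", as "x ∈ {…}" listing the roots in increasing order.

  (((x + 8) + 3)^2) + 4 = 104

Step 1. [(((x + 8) + 3)^2) + 4 = 104] peel the +4: subtract 4 from each side ⇒ sub: ((x + 8) + 3)^2 = 100.
Step 2. [((x + 8) + 3)^2 = 100] LHS squared, RHS 100 ≥ 0: apply √ (±). So sqrt: (x + 8) + 3 = 10 or -10.
Step 3. [(x + 8) + 3 = 10 or -10] subtract 3: x sits inside (… + 3) ⇒ sub: x + 8 = 7 or -13.
Step 4. [x + 8 = 7 or -13] peel the +8: subtract 8 from each side ⇒ sub: x = -1 or -21.

Answer: x ∈ {-21, -1}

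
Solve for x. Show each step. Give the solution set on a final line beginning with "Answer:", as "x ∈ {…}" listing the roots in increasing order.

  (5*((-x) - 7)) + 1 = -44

Step 1. [(5*((-x) - 7)) + 1 = -44] subtract 1: x sits inside (… + 1) ⇒ sub: 5*((-x) - 7) = -45.
Step 2. [5*((-x) - 7) = -45] divide by the outer 5, so div: (-x) - 7 = -9.
Step 3. [(-x) - 7 = -9] the outer -7 inverts by adding 7. So sub: -x = -2.
Step 4. [-x = -2] flip signs both sides, so neg: x = 2.

Answer: x ∈ {2}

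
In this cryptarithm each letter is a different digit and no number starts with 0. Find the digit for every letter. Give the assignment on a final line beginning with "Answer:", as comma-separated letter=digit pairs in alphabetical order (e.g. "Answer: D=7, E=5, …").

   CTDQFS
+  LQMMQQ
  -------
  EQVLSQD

Step 1. [col 1: S + Q ≡ D (mod 10)] no forcing yet in column 1 (carry-in 0); Q=2 is free and consistent — try it, so Q=2.
Step 2. [col 1: S + Q ≡ D (mod 10)] no forcing yet in column 1 (carry-in 0); D=9 is free and consistent — try it ⇒ D=9.
Step 3. [col 1: S + Q ≡ D (mod 10)] column 1 reads S+Q+carry(0)=D with Q=2, D=9; with digits 2,9 already taken and all letters distinct, the only value for S is 7 ⇒ S=7.
Step 4. [col 2: F + Q ≡ Q (mod 10)] column 2 reads F+Q+carry(0)=Q with Q=2; with digits 2,7,9 already taken and all letters distinct, the only value for F is 0 ⇒ F=0.
Step 5. [E] adding two 6-digit numbers gives at most 6+1 digits, and here it does — E is that final carry and must be 1 ⇒ E=1.
Step 6. [col 3: Q + M ≡ S (mod 10)] from column 3 (Q=2, S=7, carry-in 0, digits 0,1,2,7,9 already taken and all letters distinct): M must equal 5 ⇒ M=5.
Step 7. [col 4: D + M ≡ L (mod 10)] from column 4 (D=9, M=5, carry-in 0, digits 0,1,2,5,7,9 already taken and all letters distinct): L must equal 4. So L=4.
Step 8. [col 5: T + Q ≡ V (mod 10)] from column 5 (Q=2, carry-in 1, digits 0,1,2,4,5,7,9 already taken and all letters distinct): T must equal 3 ⇒ T=3.
Step 9. [col 5: T + Q ≡ V (mod 10)] from column 5 (T=3, Q=2, carry-in 1, digits 0,1,2,3,4,5,7,9 already taken and all letters distinct): V must equal 6, so V=6.
Step 10. [col 6: C + L ≡ Q (mod 10)] from column 6 (L=4, Q=2, carry-in 0, digits 0,1,2,3,4,5,6,7,9 already taken and all letters distinct): C must equal 8. So C=8.

Answer: C=8, D=9, E=1, F=0, L=4, M=5, Q=2, S=7, T=3, V=6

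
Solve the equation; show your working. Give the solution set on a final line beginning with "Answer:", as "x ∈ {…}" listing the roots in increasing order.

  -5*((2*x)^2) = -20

Step 1. [-5*((2*x)^2) = -20] divide by the outer -5, so div: (2*x)^2 = 4.
Step 2. [(2*x)^2 = 4] 4 ≥ 0, LHS is (·)² — take ±√. So sqrt: 2*x = 2 or -2.
Step 3. [2*x = 2 or -2] 2 out front; divide by 2 ⇒ div: x = 1 or -1.

Answer: x ∈ {-1, 1}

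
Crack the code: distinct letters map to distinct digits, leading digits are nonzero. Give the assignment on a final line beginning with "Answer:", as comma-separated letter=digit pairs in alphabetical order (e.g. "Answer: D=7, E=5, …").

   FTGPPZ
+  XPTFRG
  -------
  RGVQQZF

Step 1. [col 1: Z + G ≡ F (mod 10)] no forcing yet in column 1 (carry-in 0); F=6 is free and consistent — try it ⇒ F=6.
Step 2. [col 1: Z + G ≡ F (mod 10)] Z=4 is one option consistent with column 1 (Z + G ≡ F (mod 10), carry-in 0) — take it. So Z=4.
Step 3. [col 1: Z + G ≡ F (mod 10)] in column 1 we have Z+G≡F with carry-in 0; given Z=4, F=6 and digits 4,6 already taken and all letters distinct, that pins G to 2. So G=2.
Step 4. [col 2: P + R ≡ Z (mod 10)] several values work for R in column 2 (P + R ≡ Z (mod 10), carry-in 0); try R=1 ⇒ R=1.
Step 5. [col 2: P + R ≡ Z (mod 10)] in column 2 we have P+R≡Z with carry-in 0; given R=1, Z=4 and digits 1,2,4,6 already taken and all letters distinct, that pins P to 3. So P=3.
Step 6. [col 3: P + F ≡ Q (mod 10)] from column 3 (P=3, F=6, carry-in 0, digits 1,2,3,4,6 already taken and all letters distinct): Q must equal 9, so Q=9.
Step 7. [col 4: G + T ≡ Q (mod 10)] column 4 reads G+T+carry(0)=Q with G=2, Q=9; with digits 1,2,3,4,6,9 already taken and all letters distinct, the only value for T is 7 ⇒ T=7.
Step 8. [col 5: T + P ≡ V (mod 10)] from column 5 (T=7, P=3, carry-in 0, digits 1,2,3,4,6,7,9 already taken and all letters distinct): V must equal 0. So V=0.
Step 9. [col 6: F + X ≡ G (mod 10)] in column 6 we have F+X≡G with carry-in 1; given F=6, G=2 and digits 0,1,2,3,4,6,7,9 already taken and all letters distinct, that pins X to 5, so X=5.

Answer: F=6, G=2, P=3, Q=9, R=1, T=7, V=0, X=5, Z=4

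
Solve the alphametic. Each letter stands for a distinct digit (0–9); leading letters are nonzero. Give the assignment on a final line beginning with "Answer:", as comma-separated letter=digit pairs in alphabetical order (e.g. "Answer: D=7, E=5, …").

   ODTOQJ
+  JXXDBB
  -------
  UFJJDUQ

Step 1. [col 1: J + B ≡ Q (mod 10)] Q=4 is one option consistent with column 1 (J + B ≡ Q (mod 10), carry-in 0) — take it ⇒ Q=4.
Step 2. [col 1: J + B ≡ Q (mod 10)] no forcing yet in column 1 (carry-in 0); J=8 is free and consistent — try it, so J=8.
Step 3. [col 1: J + B ≡ Q (mod 10)] column 1: given J=8, Q=4, carry-in 0, and digits 4,8 already taken and all letters distinct, J+B≡Q (mod 10) forces B=6, so B=6.
Step 4. [col 2: Q + B ≡ U (mod 10)] from column 2 (Q=4, B=6, carry-in 1, digits 4,6,8 already taken and all letters distinct): U must equal 1 ⇒ U=1.
Step 5. [col 3: O + D ≡ D (mod 10)] column 3 reads O+D+carry(1)=D with nothing yet; with digits 1,4,6,8 already taken and all letters distinct, the only value for O is 9, so O=9.
Step 6. [col 3: O + D ≡ D (mod 10)] D=3 is one option consistent with column 3 (O + D ≡ D (mod 10), carry-in 1) — take it. So D=3.
Step 7. [col 4: T + X ≡ J (mod 10)] column 4 (T + X ≡ J (mod 10), carry-in 1) doesn't pin T yet; pick T=2 and continue ⇒ T=2.
Step 8. [col 4: T + X ≡ J (mod 10)] column 4: given T=2, J=8, carry-in 1, and digits 1,2,3,4,6,8,9 already taken and all letters distinct, T+X≡J (mod 10) forces X=5 ⇒ X=5.
Step 9. [col 6: O + J ≡ F (mod 10)] column 6 reads O+J+carry(0)=F with O=9, J=8; with digits 1,2,3,4,5,6,8,9 already taken and all letters distinct, the only value for F is 7. So F=7.

Answer: B=6, D=3, F=7, J=8, O=9, Q=4, T=2, U=1, X=5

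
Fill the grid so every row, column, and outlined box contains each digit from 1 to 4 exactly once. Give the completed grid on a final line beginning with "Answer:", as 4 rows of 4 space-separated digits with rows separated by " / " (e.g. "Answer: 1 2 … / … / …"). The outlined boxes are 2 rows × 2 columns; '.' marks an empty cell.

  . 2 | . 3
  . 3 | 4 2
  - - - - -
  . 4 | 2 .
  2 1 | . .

Step 1. [r1c3∈{1}] r1c3's peers cover all but 1, so r1c3=1.
Step 2. [r4c3∈{3}] only 3 remains possible at r4c3 ⇒ r4c3=3.
Step 3. [r3c1∈{3}] r3c1 is down to just 3 ⇒ r3c1=3.
Step 4. [r3c4∈{1}] only 1 remains possible at r3c4 ⇒ r3c4=1.
Step 5. [r2c1∈{1}] r2c1's peers cover all but 1. So r2c1=1.
Step 6. [r4c4∈{4}] only 4 remains possible at r4c4. So r4c4=4.
Step 7. [r1c1∈{4}] r1c1 has the single candidate 4 ⇒ r1c1=4.

Answer: 4 2 1 3 / 1 3 4 2 / 3 4 2 1 / 2 1 3 4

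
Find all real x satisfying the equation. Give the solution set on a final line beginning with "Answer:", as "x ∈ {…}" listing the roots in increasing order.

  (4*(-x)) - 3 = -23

Step 1. [(4*(-x)) - 3 = -23] 3 comes off first (add 3). So sub: 4*(-x) = -20.
Step 2. [4*(-x) = -20] 4·(inner) — divide through by 4 ⇒ div: -x = -5.
Step 3. [-x = -5] LHS negated; negate both sides. So neg: x = 5.

Answer: x ∈ {5}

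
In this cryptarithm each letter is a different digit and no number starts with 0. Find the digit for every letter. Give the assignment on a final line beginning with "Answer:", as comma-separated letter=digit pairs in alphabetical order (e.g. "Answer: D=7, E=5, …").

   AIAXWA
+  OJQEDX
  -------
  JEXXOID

Step 1. [col 1: A + X ≡ D (mod 10)] several values work for D in column 1 (A + X ≡ D (mod 10), carry-in 0); try D=0 ⇒ D=0.
Step 2. [col 1: A + X ≡ D (mod 10)] column 1 (A + X ≡ D (mod 10), carry-in 0) doesn't pin X yet; pick X=7 and continue ⇒ X=7.
Step 3. [J] adding two 6-digit numbers gives at most 6+1 digits, and here it does — J is that final carry and must be 1. So J=1.
Step 4. [col 1: A + X ≡ D (mod 10)] in column 1 we have A+X≡D with carry-in 0; given X=7, D=0 and digits 0,1,7 already taken and all letters distinct, that pins A to 3, so A=3.
Step 5. [col 2: W + D ≡ I (mod 10)] column 2 (W + D ≡ I (mod 10), carry-in 1) doesn't pin I yet; pick I=6 and continue ⇒ I=6.
Step 6. [col 2: W + D ≡ I (mod 10)] column 2 reads W+D+carry(1)=I with D=0, I=6; with digits 0,1,3,6,7 already taken and all letters distinct, the only value for W is 5 ⇒ W=5.
Step 7. [col 3: X + E ≡ O (mod 10)] from column 3 (X=7, carry-in 0, digits 0,1,3,5,6,7 already taken and all letters distinct): E must equal 2 ⇒ E=2.
Step 8. [col 3: X + E ≡ O (mod 10)] column 3 reads X+E+carry(0)=O with X=7, E=2; with digits 0,1,2,3,5,6,7 already taken and all letters distinct, the only value for O is 9 ⇒ O=9.
Step 9. [col 4: A + Q ≡ X (mod 10)] from column 4 (A=3, X=7, carry-in 0, digits 0,1,2,3,5,6,7,9 already taken and all letters distinct): Q must equal 4, so Q=4.

Answer: A=3, D=0, E=2, I=6, J=1, O=9, Q=4, W=5, X=7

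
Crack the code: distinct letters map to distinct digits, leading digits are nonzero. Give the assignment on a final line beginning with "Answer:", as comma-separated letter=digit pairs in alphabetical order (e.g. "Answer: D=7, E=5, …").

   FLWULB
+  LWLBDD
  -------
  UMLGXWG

Step 1. [U] the sum has 7 digits but both addends have 6; that extra leading digit U is the final carry, namely 1. So U=1.
Step 2. [col 1: B + D ≡ G (mod 10)] several values work for B in column 1 (B + D ≡ G (mod 10), carry-in 0); try B=7, so B=7.
Step 3. [col 1: B + D ≡ G (mod 10)] no forcing yet in column 1 (carry-in 0); G=2 is free and consistent — try it ⇒ G=2.
Step 4. [col 1: B + D ≡ G (mod 10)] column 1 reads B+D+carry(0)=G with B=7, G=2; with digits 1,2,7 already taken and all letters distinct, the only value for D is 5. So D=5.
Step 5. [col 2: L + D ≡ W (mod 10)] column 2 (L + D ≡ W (mod 10), carry-in 1) doesn't pin W yet; pick W=9 and continue ⇒ W=9.
Step 6. [col 2: L + D ≡ W (mod 10)] column 2: given D=5, W=9, carry-in 1, and digits 1,2,5,7,9 already taken and all letters distinct, L+D≡W (mod 10) forces L=3. So L=3.
Step 7. [col 3: U + B ≡ X (mod 10)] column 3: given U=1, B=7, carry-in 0, and digits 1,2,3,5,7,9 already taken and all letters distinct, U+B≡X (mod 10) forces X=8. So X=8.
Step 8. [col 6: F + L ≡ M (mod 10)] several values work for F in column 6 (F + L ≡ M (mod 10), carry-in 1); try F=6, so F=6.
Step 9. [col 6: F + L ≡ M (mod 10)] from column 6 (F=6, L=3, carry-in 1, digits 1,2,3,5,6,7,8,9 already taken and all letters distinct): M must equal 0, so M=0.

Answer: B=7, D=5, F=6, G=2, L=3, M=0, U=1, W=9, X=8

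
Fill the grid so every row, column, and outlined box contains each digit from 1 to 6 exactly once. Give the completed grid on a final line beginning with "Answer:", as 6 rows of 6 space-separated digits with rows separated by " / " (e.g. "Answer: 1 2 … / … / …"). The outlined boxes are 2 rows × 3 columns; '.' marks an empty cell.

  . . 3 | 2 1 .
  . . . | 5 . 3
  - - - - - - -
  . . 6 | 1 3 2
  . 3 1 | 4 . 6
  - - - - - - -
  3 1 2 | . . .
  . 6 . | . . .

Step 1. [r2c3∈{4}] r2c3's peers cover all but 4. So r2c3=4.
Step 2. [r6c1∈{4,5}] r6c1 is the only open cell in box 5 admitting 4 ⇒ r6c1=4.
Step 3. [r3c1∈{5}] nothing but 5 survives at r3c1 ⇒ r3c1=5.
Step 4. [r5c5∈{4,5,6}] r5c5 is the only open cell in col 5 admitting 4. So r5c5=4.
Step 5. [r5c6∈{5}] nothing but 5 survives at r5c6. So r5c6=5.
Step 6. [r2c1∈{1,2,6}] 1 has one home in row 2: r2c1, so r2c1=1.
Step 7. [r2c2∈{2}] r2c2's peers cover all but 2, so r2c2=2.
Step 8. [r6c3∈{5}] r6c3 is down to just 5 ⇒ r6c3=5.
Step 9. [r1c2∈{5}] r1c2 is down to just 5, so r1c2=5.
Step 10. [r3c2∈{4}] nothing but 4 survives at r3c2, so r3c2=4.
Step 11. [r6c5∈{2}] only 2 remains possible at r6c5. So r6c5=2.
Step 12. [r6c6∈{1}] only 1 remains possible at r6c6 ⇒ r6c6=1.
Step 13. [r6c4∈{3}] r6c4's peers cover all but 3. So r6c4=3.
Step 14. [r4c5∈{5}] only 5 remains possible at r4c5, so r4c5=5.
Step 15. [r1c6∈{4}] only 4 remains possible at r1c6. So r1c6=4.
Step 16. [r5c4∈{6}] r5c4's peers cover all but 6 ⇒ r5c4=6.
Step 17. [r2c5∈{6}] only 6 remains possible at r2c5. So r2c5=6.
Step 18. [r4c1∈{2}] r4c1 has the single candidate 2, so r4c1=2.
Step 19. [r1c1∈{6}] r1c1 has the single candidate 6 ⇒ r1c1=6.

Answer: 6 5 3 2 1 4 / 1 2 4 5 6 3 / 5 4 6 1 3 2 / 2 3 1 4 5 6 / 3 1 2 6 4 5 / 4 6 5 3 2 1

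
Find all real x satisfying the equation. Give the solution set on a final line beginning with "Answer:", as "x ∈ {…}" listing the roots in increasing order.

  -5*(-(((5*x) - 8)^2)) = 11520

Step 1. [-5*(-(((5*x) - 8)^2)) = 11520] divide by the outer -5, so div: -(((5*x) - 8)^2) = -2304.
Step 2. [-(((5*x) - 8)^2) = -2304] LHS negated; negate both sides, so neg: ((5*x) - 8)^2 = 2304.
Step 3. [((5*x) - 8)^2 = 2304] LHS squared, RHS 2304 ≥ 0: apply √ (±). So sqrt: (5*x) - 8 = 48 or -48.
Step 4. [(5*x) - 8 = 48 or -48] 8 comes off first (add 8). So sub: 5*x = 56 or -40.
Step 5. [5*x = 56 or -40] 5·(inner) — divide through by 5 ⇒ div: x = 56/5 or -8.

Answer: x ∈ {-8, 56/5}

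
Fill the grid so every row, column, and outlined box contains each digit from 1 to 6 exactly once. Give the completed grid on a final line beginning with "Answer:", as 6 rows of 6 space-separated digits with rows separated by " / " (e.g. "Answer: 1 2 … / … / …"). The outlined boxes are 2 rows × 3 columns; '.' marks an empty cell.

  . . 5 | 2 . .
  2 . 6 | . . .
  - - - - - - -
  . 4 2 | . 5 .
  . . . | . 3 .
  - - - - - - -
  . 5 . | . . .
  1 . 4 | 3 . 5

Step 1. [r4c6∈{1,2,4,6}] 2 has one home in row 4: r4c6 ⇒ r4c6=2.
Step 2. [r4c4∈{1,4,6}] row 4 places 4 nowhere but r4c4. So r4c4=4.
Step 3. [r5c5∈{1,2,4,6}] 2 has one home in row 5: r5c5, so r5c5=2.
Step 4. [r5c6∈{1,4,6}] r5c6 is the only open cell in row 5 admitting 4. So r5c6=4.
Step 5. [r6c5∈{6}] nothing but 6 survives at r6c5 ⇒ r6c5=6.
Step 6. [r5c1∈{3,6}] 6 has one home in row 5: r5c1 ⇒ r5c1=6.
Step 7. [r1c6∈{1,3,6}] 6 has one home in row 1: r1c6. So r1c6=6.
Step 8. [r5c4∈{1}] nothing but 1 survives at r5c4 ⇒ r5c4=1.
Step 9. [r1c1∈{3,4}] 4 has one home in col 1: r1c1 ⇒ r1c1=4.
Step 10. [r1c5∈{1}] r1c5 is down to just 1. So r1c5=1.
Step 11. [r2c2∈{1,3}] row 2 places 1 nowhere but r2c2, so r2c2=1.
Step 12. [r2c5∈{4}] r2c5 has the single candidate 4. So r2c5=4.
Step 13. [r4c2∈{6}] r4c2 is down to just 6, so r4c2=6.
Step 14. [r2c6∈{3}] nothing but 3 survives at r2c6. So r2c6=3.
Step 15. [r3c4∈{6}] r3c4's peers cover all but 6, so r3c4=6.
Step 16. [r4c1∈{5}] r4c1's peers cover all but 5, so r4c1=5.
Step 17. [r3c6∈{1}] r3c6 is down to just 1, so r3c6=1.
Step 18. [r3c1∈{3}] r3c1 has the single candidate 3, so r3c1=3.
Step 19. [r4c3∈{1}] r4c3's peers cover all but 1, so r4c3=1.
Step 20. [r6c2∈{2}] r6c2's peers cover all but 2. So r6c2=2.
Step 21. [r2c4∈{5}] only 5 remains possible at r2c4. So r2c4=5.
Step 22. [r5c3∈{3}] r5c3's peers cover all but 3, so r5c3=3.
Step 23. [r1c2∈{3}] r1c2's peers cover all but 3, so r1c2=3.

Answer: 4 3 5 2 1 6 / 2 1 6 5 4 3 / 3 4 2 6 5 1 / 5 6 1 4 3 2 / 6 5 3 1 2 4 / 1 2 4 3 6 5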